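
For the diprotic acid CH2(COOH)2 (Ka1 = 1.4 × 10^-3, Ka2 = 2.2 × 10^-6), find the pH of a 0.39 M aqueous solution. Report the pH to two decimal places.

Ka1 ≫ Ka2, so treat the first dissociation as the only significant source of H+.
Ka1 = x²/(0.39 − x) = 1.4 × 10^-3
Solving the quadratic: x = (−Ka1 + √(Ka1² + 4·Ka1·C₀))/2 = 2.27 × 10^-2 M
pH = −log(2.27 × 10^-2) = 1.64

pH = 1.64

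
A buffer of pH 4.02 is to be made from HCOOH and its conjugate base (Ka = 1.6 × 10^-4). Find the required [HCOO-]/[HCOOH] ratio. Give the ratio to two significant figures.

ratio = 1.7

pKa = -log(1.6 × 10^-4) = 3.796
pH = pKa + log(r) ⇒ log(r) = 4.02 − 3.796 = +0.224
r = [HCOO-]/[HCOOH] = 10^(+0.224) = 1.67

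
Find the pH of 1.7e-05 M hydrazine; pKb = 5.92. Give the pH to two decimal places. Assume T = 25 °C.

N2H4 + H2O ⇌ N2H5+ + OH-
Kb = 10^(−5.92) = 1.20 × 10^-6
Kb = [OH-]²/(1.7e-05 − [OH-]) = 1.20 × 10^-6
Here C₀/Kb ≈ 14.2, so the small-[OH-] approximation fails. Use the quadratic:
[OH-] = [−1.2e-06 + √(1.2e-06² + 8.16e-11)]/2 = 3.96 × 10^-6 M
pOH = −log(3.96 × 10^-6) = 5.40; pH = 14.00 − 5.40 = 8.60

pH = 8.60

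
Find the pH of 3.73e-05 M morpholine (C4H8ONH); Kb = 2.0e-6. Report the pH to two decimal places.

pH = 8.89

C4H8ONH + H2O ⇌ C4H8ONH2+ + OH-
Kb = [OH-]²/(3.73e-05 − [OH-]) = 2.0 × 10^-6
Here C₀/Kb ≈ 18.6, so the small-[OH-] approximation fails. Use the quadratic:
[OH-] = (−Kb + √(Kb² + 4·Kb·C₀))/2 = 7.69 × 10^-6 M
pOH = −log(7.69 × 10^-6) = 5.11; pH = 14.00 − 5.11 = 8.89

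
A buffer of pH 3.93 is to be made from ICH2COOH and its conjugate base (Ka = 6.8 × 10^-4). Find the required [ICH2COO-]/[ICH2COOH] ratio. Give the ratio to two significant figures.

pKa = -log(6.8 × 10^-4) = 3.167
pH = pKa + log(r) ⇒ log(r) = 3.93 − 3.167 = +0.763
r = [ICH2COO-]/[ICH2COOH] = 10^(+0.763) = 5.79

ratio = 5.8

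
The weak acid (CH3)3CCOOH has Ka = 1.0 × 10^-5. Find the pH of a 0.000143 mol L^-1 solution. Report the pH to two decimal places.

(CH3)3CCOOH ⇌ (CH3)3CCOO- + H+
From the ICE table, Ka = [H+]²/(0.000143 − [H+]) = 1.0 × 10^-5.
[H+] is not negligible relative to C₀; solve [H+]² + 1e-05·[H+] − 1.43e-09 = 0.
[H+] = [−1e-05 + √(1e-05² + 5.72e-09)]/2 = 3.31 × 10^-5 M
pH = −log[H+] = −log(3.31 × 10^-5) = 4.48

pH = 4.48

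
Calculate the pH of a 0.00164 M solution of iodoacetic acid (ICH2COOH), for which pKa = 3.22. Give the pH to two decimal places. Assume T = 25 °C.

pH = 3.13

ICH2COOH ⇌ ICH2COO- + H+
Ka = 10^(−3.22) = 6.03 × 10^-4
Ka = x²/(0.00164 − x) = 6.03 × 10^-4
x is not negligible relative to C₀; solve x² + 0.000603·x − 9.89e-07 = 0.
x = (−Ka + √(Ka² + 4·Ka·C₀))/2 = 7.38 × 10^-4 M
pH = −log(7.38 × 10^-4) = 3.13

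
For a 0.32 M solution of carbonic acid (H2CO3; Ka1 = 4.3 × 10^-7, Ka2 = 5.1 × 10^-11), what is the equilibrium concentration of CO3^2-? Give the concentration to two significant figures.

First ionization gives [H+] ≈ [HCO3-] = 3.71 × 10^-4 M.
Second step: Ka2 = [H+][CO3^2-]/[HCO3-] ≈ [CO3^2-] (since [H+] ≈ [HCO3-]).
So [CO3^2-] ≈ Ka2.

5.1 × 10^-11 M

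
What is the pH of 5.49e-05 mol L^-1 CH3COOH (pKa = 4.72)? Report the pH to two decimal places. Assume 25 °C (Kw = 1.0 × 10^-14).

CH3COOH ⇌ CH3COO- + H+
Ka = 10^(−4.72) = 1.91 × 10^-5
Ka = [H+]²/(5.49e-05 − [H+]) = 1.91 × 10^-5
[H+] is not negligible relative to C₀; solve [H+]² + 1.91e-05·[H+] − 1.05e-09 = 0.
[H+] = (−Ka + √(Ka² + 4·Ka·C₀))/2 = 2.42 × 10^-5 M
pH = −log(2.42 × 10^-5) = 4.62

pH = 4.62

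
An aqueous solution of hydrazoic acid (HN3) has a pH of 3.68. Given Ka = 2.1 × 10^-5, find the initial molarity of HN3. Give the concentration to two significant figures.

C₀ = 2.3 × 10^-3 M

[H+] = 10^(-3.68) = 2.09 × 10^-4 M = x
Ka = x²/(C₀ − x) ⇒ C₀ = x + x²/Ka
C₀ = 2.09 × 10^-4 + (2.09 × 10^-4)²/(2.1 × 10^-5) = 2.29 × 10^-3 M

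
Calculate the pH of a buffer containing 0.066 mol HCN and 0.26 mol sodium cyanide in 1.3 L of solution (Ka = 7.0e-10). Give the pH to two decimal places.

pKa = −log(7.0 × 10^-10) = 9.155
Henderson–Hasselbalch: pH = pKa + log([CN-]/[HCN]) = 9.155 + log(0.26/0.066)
pH = 9.155 + (+0.595) = 9.75

pH = 9.75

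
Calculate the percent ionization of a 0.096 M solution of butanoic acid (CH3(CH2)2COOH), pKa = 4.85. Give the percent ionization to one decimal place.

1.2%

CH3(CH2)2COOH ⇌ CH3(CH2)2COO- + H+; let x = [H+] at equilibrium.
Ka = 10^(−4.85) = 1.41 × 10^-5
x ≈ √(Ka·C₀) = √(1.41 × 10^-5 × 0.096) = 1.16 × 10^-3 M
Fraction ionized = 1.16 × 10^-3 / 0.096 = 0.0121 → 1.2%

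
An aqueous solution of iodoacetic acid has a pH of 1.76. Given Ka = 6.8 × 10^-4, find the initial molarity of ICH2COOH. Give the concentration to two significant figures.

[H+] = 10^(-1.76) = 1.74 × 10^-2 M = x
Ka = x²/(C₀ − x) ⇒ C₀ = x + x²/Ka
C₀ = 1.74 × 10^-2 + (1.74 × 10^-2)²/(6.8 × 10^-4) = 4.63 × 10^-1 M

C₀ = 4.6 × 10^-1 M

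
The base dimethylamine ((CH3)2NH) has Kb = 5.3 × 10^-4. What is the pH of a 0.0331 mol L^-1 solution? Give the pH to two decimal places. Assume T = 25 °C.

(CH3)2NH + H2O ⇌ (CH3)2NH2+ + OH-
Let x = [OH-] at equilibrium. Kb = x²/(0.0331 − x).
Here C₀/Kb ≈ 62.5, so the small-x approximation fails. Use the quadratic:
x = (−Kb + √(Kb² + 4·Kb·C₀))/2 = 3.93 × 10^-3 M
pOH = −log(3.93 × 10^-3) = 2.41; pH = 14.00 − 2.41 = 11.59

pH = 11.59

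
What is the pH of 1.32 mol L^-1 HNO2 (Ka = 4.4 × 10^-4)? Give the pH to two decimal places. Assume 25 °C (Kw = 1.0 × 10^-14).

pH = 1.62

HNO2 ⇌ NO2- + H+
From the ICE table, Ka = [H+]²/(1.32 − [H+]) = 4.4 × 10^-4.
Neglecting [H+] in the denominator: [H+] = √(4.4 × 10^-4 × 1.32) = 2.41 × 10^-2 M
([H+]/C₀ = 1.8% < 5%, so the approximation holds.)
pH = −log(2.41 × 10^-2) = 1.62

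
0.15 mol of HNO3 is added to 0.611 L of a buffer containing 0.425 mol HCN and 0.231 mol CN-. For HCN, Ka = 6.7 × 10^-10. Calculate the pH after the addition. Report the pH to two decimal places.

After neutralization: n(HCN) = 0.575 mol, n(CN-) = 0.081 mol.
pKa = −log(6.7 × 10^-10) = 9.174
Henderson–Hasselbalch with mole ratio 0.081/0.575: pH = 9.174 + (-0.851)

pH = 8.32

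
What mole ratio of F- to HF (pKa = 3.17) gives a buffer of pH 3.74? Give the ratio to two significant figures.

ratio = 3.7

pH = pKa + log(r) ⇒ log(r) = 3.74 − 3.17 = +0.57
r = [F-]/[HF] = 10^(+0.57) = 3.72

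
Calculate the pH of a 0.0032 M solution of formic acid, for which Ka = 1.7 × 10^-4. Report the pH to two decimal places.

HCOOH ⇌ HCOO- + H+
Ka = [H+]²/(0.0032 − [H+]) = 1.7 × 10^-4
Here C₀/Ka ≈ 18.8, so the small-[H+] approximation fails. Use the quadratic:
[H+] = (−Ka + √(Ka² + 4·Ka·C₀))/2 = 6.57 × 10^-4 M
pH = −log[H+] = −log(6.57 × 10^-4) = 3.18

pH = 3.18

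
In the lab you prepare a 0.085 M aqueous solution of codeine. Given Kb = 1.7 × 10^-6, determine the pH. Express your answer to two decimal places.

pH = 10.58

C18H21NO3 + H2O ⇌ C18H22NO3+ + OH-
Let x = [OH-] at equilibrium. Kb = x²/(0.085 − x).
Since Kb ≪ C₀, x ≈ √(Kb·C₀) = 3.80 × 10^-4 M.
pOH = 3.42, so pH = 14.00 − pOH = 10.58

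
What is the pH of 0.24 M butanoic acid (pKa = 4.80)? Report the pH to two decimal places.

pH = 2.71

CH3(CH2)2COOH ⇌ CH3(CH2)2COO- + H+
Ka = 10^(−4.80) = 1.58 × 10^-5
From the ICE table, Ka = x²/(0.24 − x) = 1.58 × 10^-5.
Neglecting x in the denominator: x = √(1.58 × 10^-5 × 0.24) = 1.95 × 10^-3 M
pH = −log(1.95 × 10^-3) = 2.71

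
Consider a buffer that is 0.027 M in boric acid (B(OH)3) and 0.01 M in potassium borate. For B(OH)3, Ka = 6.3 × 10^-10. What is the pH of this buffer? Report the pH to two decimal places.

pH = 8.77

pKa = −log(6.3 × 10^-10) = 9.201
Using pH = pKa + log([base]/[acid]) with [base]/[acid] = 0.01/0.027:
pH = 9.201 + (-0.431) = 8.77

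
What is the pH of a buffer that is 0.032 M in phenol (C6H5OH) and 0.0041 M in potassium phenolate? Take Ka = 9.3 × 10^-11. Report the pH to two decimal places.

pKa = −log(9.3 × 10^-11) = 10.032
Henderson–Hasselbalch: pH = pKa + log([C6H5O-]/[C6H5OH]) = 10.032 + log(0.0041/0.032)
pH = 10.032 + (-0.892) = 9.14

pH = 9.14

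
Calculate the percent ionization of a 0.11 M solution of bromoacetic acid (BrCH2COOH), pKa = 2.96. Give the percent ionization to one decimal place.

BrCH2COOH ⇌ BrCH2COO- + H+; let x = [H+] at equilibrium.
Ka = 10^(−2.96) = 1.10 × 10^-3
Solve x² + 0.0011x − 0.000121 = 0 → x = 1.05 × 10^-2 M
Fraction ionized = 1.05 × 10^-2 / 0.11 = 0.0955 → 9.5%

9.5%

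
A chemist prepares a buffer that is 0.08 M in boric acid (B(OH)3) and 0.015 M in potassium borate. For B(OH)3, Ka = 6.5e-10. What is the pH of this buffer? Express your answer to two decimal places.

pKa = −log(6.5 × 10^-10) = 9.187
pH = pKa + log([A⁻]/[HA]) = 9.187 + log(0.015/0.08)
pH = 9.187 + (-0.727) = 8.46

pH = 8.46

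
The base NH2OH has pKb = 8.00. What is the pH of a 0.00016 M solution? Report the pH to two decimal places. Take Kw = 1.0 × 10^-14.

pH = 8.10

NH2OH + H2O ⇌ NH3OH+ + OH-
Kb = 10^(−8.00) = 1.00 × 10^-8
From the ICE table, Kb = x²/(0.00016 − x) = 1.00 × 10^-8.
Neglecting x in the denominator: x = √(1.00 × 10^-8 × 0.00016) = 1.26 × 10^-6 M
(x/C₀ = 0.79% < 5%, so the approximation holds.)
pOH = −log(1.26 × 10^-6) = 5.90; pH = 14.00 − 5.90 = 8.10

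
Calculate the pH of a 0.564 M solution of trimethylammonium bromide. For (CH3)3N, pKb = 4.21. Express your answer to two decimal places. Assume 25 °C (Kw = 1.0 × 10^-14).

(CH3)3NH+ is the conjugate acid of the weak base (CH3)3N.
Kb = 10^(−4.21) = 6.17 × 10^-5
Ka = Kw/Kb = 1.0×10^-14 / 6.17 × 10^-5 = 1.62 × 10^-10
Ka = [H+]²/(0.564 − [H+]) = 1.62 × 10^-10
Neglecting [H+] in the denominator: [H+] = √(1.62 × 10^-10 × 0.564) = 9.56 × 10^-6 M
pH = −log(9.56 × 10^-6) = 5.02

pH = 5.02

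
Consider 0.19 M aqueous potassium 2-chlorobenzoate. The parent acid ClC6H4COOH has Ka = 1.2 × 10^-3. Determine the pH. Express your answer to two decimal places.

ClC6H4COO- is the conjugate base of the weak acid ClC6H4COOH.
Kb = Kw/Ka = 1.0×10^-14 / 1.2 × 10^-3 = 8.33 × 10^-12
From the ICE table, Kb = [OH-]²/(0.19 − [OH-]) = 8.33 × 10^-12.
Since Kb ≪ C₀, [OH-] ≈ √(Kb·C₀) = 1.26 × 10^-6 M.
([OH-]/C₀ = 0.00066% < 5%, so the approximation holds.)
pOH = 5.90, so pH = 14.00 − pOH = 8.10

pH = 8.10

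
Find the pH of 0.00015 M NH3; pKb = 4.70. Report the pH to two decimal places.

NH3 + H2O ⇌ NH4+ + OH-
Kb = 10^(−4.70) = 2.00 × 10^-5
Kb = [OH-]²/(0.00015 − [OH-]) = 2.00 × 10^-5
Here C₀/Kb ≈ 7.5, so the small-[OH-] approximation fails. Use the quadratic:
[OH-] = [−2e-05 + √(2e-05² + 1.2e-08)]/2 = 4.57 × 10^-5 M
pOH = 4.34, so pH = 14.00 − pOH = 9.66

pH = 9.66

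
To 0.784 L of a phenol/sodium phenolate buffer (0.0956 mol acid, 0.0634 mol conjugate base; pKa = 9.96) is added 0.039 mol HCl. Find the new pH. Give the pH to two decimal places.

Added H+ converts C6H5O- to C6H5OH: C6H5OH → 0.135 mol, C6H5O- → 0.0244 mol.
Henderson–Hasselbalch with mole ratio 0.0244/0.135: pH = 9.96 + (-0.743)

pH = 9.22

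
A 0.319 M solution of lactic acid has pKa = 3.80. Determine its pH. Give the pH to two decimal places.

CH3CH(OH)COOH ⇌ CH3CH(OH)COO- + H+
Ka = 10^(−3.80) = 1.58 × 10^-4
From the ICE table, Ka = [H+]²/(0.319 − [H+]) = 1.58 × 10^-4.
Since Ka ≪ C₀, [H+] ≈ √(Ka·C₀) = 7.10 × 10^-3 M.
([H+]/C₀ = 2.2% < 5%, so the approximation holds.)
pH = −log(7.10 × 10^-3) = 2.15

pH = 2.15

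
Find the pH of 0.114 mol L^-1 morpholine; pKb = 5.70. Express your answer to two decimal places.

pH = 10.68

C4H8ONH + H2O ⇌ C4H8ONH2+ + OH-
Kb = 10^(−5.70) = 2.00 × 10^-6
Kb = x²/(0.114 − x) = 2.00 × 10^-6
Since Kb ≪ C₀, x ≈ √(Kb·C₀) = 4.77 × 10^-4 M.
Check: 0.42% ionized — well under 5%, approximation valid.
pOH = −log(4.77 × 10^-4) = 3.32; pH = 14.00 − 3.32 = 10.68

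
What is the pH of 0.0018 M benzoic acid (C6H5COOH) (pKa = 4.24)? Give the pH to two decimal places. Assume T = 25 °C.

C6H5COOH ⇌ C6H5COO- + H+
Ka = 10^(−4.24) = 5.75 × 10^-5
Ka = x²/(0.0018 − x) = 5.75 × 10^-5
The 5% rule fails; solving x² + Ka·x − Ka·C₀ = 0 exactly:
x = (−Ka + √(Ka² + 4·Ka·C₀))/2 = 2.94 × 10^-4 M
pH = −log(2.94 × 10^-4) = 3.53

pH = 3.53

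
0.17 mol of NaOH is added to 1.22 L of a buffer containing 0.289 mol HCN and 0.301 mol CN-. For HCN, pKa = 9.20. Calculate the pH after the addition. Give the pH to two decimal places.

OH- converts HCN to CN-: HCN → 0.119 mol, CN- → 0.471 mol.
pH = pKa + log(n_CN-/n_HCN) = 9.20 + log(0.471/0.119) = 9.20 + (+0.597)

pH = 9.80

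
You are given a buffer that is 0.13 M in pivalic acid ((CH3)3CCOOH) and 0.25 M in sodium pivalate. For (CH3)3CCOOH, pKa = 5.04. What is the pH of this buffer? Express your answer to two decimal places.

Henderson–Hasselbalch: pH = pKa + log([(CH3)3CCOO-]/[(CH3)3CCOOH]) = 5.04 + log(0.25/0.13)
pH = 5.04 + (+0.284) = 5.32

pH = 5.32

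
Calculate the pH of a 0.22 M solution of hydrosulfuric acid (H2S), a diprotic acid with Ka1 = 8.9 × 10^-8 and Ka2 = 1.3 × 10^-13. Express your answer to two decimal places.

pH = 3.85

Ka1 ≫ Ka2, so treat the first dissociation as the only significant source of H+.
Ka1 = x²/(0.22 − x) = 8.9 × 10^-8
x ≈ √(8.9 × 10^-8 × 0.22) = 1.40 × 10^-4 M
pH = −log(1.40 × 10^-4) = 3.85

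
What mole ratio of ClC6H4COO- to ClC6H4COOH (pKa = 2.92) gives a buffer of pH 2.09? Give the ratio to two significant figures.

ratio = 0.15

pH = pKa + log(r) ⇒ log(r) = 2.09 − 2.92 = -0.83
r = [ClC6H4COO-]/[ClC6H4COOH] = 10^(-0.83) = 0.148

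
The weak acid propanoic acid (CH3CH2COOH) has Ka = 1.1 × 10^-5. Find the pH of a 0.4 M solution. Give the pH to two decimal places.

CH3CH2COOH ⇌ CH3CH2COO- + H+
Let x = [H+] at equilibrium. Ka = x²/(0.4 − x).
Assume x ≪ 0.4: x ≈ √(1.1 × 10^-5 × 0.4) = 2.10 × 10^-3 M
pH = −log[H+] = −log(2.10 × 10^-3) = 2.68

pH = 2.68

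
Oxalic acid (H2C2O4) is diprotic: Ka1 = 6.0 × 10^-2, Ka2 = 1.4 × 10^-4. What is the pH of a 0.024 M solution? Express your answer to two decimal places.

Ka1 ≫ Ka2, so treat the first dissociation as the only significant source of H+.
Ka1 = x²/(0.024 − x) = 6.0 × 10^-2
Solving the quadratic: x = (−Ka1 + √(Ka1² + 4·Ka1·C₀))/2 = 1.84 × 10^-2 M
pH = −log(1.84 × 10^-2) = 1.74

pH = 1.74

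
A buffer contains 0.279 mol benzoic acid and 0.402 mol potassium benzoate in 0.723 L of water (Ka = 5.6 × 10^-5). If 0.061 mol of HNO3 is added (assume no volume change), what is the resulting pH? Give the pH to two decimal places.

After neutralization: n(C6H5COOH) = 0.34 mol, n(C6H5COO-) = 0.341 mol.
pKa = −log(5.6 × 10^-5) = 4.252
pH = pKa + log(n_C6H5COO-/n_C6H5COOH) = 4.252 + log(0.341/0.34) = 4.252 + (+0.001)

pH = 4.25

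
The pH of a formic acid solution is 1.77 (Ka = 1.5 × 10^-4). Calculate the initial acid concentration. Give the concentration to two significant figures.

C₀ = 1.9 M

[H+] = 10^(-1.77) = 1.70 × 10^-2 M = x
Ka = x²/(C₀ − x) ⇒ C₀ = x + x²/Ka
C₀ = 1.70 × 10^-2 + (1.70 × 10^-2)²/(1.5 × 10^-4) = 1.94 M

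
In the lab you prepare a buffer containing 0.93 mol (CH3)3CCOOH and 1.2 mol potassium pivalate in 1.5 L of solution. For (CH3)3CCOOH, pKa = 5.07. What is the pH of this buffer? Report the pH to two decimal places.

pH = 5.18

Henderson–Hasselbalch: pH = pKa + log([(CH3)3CCOO-]/[(CH3)3CCOOH]) = 5.07 + log(1.2/0.93)
pH = 5.07 + (+0.111) = 5.18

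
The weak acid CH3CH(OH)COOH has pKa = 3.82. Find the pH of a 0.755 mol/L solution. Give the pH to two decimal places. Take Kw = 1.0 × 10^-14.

pH = 1.97

CH3CH(OH)COOH ⇌ CH3CH(OH)COO- + H+
Ka = 10^(−3.82) = 1.51 × 10^-4
Ka = [H+]²/(0.755 − [H+]) = 1.51 × 10^-4
Assume [H+] ≪ 0.755: [H+] ≈ √(1.51 × 10^-4 × 0.755) = 1.07 × 10^-2 M
Check: 1.4% ionized — well under 5%, approximation valid.
pH = −log[H+] = −log(1.07 × 10^-2) = 1.97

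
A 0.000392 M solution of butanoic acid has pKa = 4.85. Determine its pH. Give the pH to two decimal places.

CH3(CH2)2COOH ⇌ CH3(CH2)2COO- + H+
Ka = 10^(−4.85) = 1.41 × 10^-5
From the ICE table, Ka = x²/(0.000392 − x) = 1.41 × 10^-5.
Here C₀/Ka ≈ 27.8, so the small-x approximation fails. Use the quadratic:
x = [−1.41e-05 + √(1.41e-05² + 2.21e-08)]/2 = 6.76 × 10^-5 M
pH = −log(6.76 × 10^-5) = 4.17

pH = 4.17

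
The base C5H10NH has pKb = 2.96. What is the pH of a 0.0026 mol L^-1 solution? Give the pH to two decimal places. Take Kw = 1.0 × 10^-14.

C5H10NH + H2O ⇌ C5H10NH2+ + OH-
Kb = 10^(−2.96) = 1.10 × 10^-3
Let x = [OH-] at equilibrium. Kb = x²/(0.0026 − x).
The 5% rule fails; solving x² + Kb·x − Kb·C₀ = 0 exactly:
x = (−Kb + √(Kb² + 4·Kb·C₀))/2 = 1.23 × 10^-3 M
pOH = −log(1.23 × 10^-3) = 2.91; pH = 14.00 − 2.91 = 11.09

pH = 11.09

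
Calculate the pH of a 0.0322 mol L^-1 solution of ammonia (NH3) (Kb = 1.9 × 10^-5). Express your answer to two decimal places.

pH = 10.89

NH3 + H2O ⇌ NH4+ + OH-
From the ICE table, Kb = [OH-]²/(0.0322 − [OH-]) = 1.9 × 10^-5.
Since Kb ≪ C₀, [OH-] ≈ √(Kb·C₀) = 7.82 × 10^-4 M.
([OH-]/C₀ = 2.4% < 5%, so the approximation holds.)
pOH = −log(7.82 × 10^-4) = 3.11; pH = 14.00 − 3.11 = 10.89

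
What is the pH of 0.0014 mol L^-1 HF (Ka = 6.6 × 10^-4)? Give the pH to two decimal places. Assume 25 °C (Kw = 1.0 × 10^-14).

HF ⇌ F- + H+
Ka = x²/(0.0014 − x) = 6.6 × 10^-4
The 5% rule fails; solving x² + Ka·x − Ka·C₀ = 0 exactly:
x = [−0.00066 + √(0.00066² + 3.7e-06)]/2 = 6.86 × 10^-4 M
pH = −log(6.86 × 10^-4) = 3.16

pH = 3.16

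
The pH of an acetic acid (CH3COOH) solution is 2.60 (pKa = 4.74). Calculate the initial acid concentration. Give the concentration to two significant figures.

C₀ = 3.5 × 10^-1 M

[H+] = 10^(-2.60) = 2.51 × 10^-3 M = x
Ka = 10^(−4.74) = 1.82 × 10^-5
Ka = x²/(C₀ − x) ⇒ C₀ = x + x²/Ka
C₀ = 2.51 × 10^-3 + (2.51 × 10^-3)²/(1.82 × 10^-5) = 3.49 × 10^-1 M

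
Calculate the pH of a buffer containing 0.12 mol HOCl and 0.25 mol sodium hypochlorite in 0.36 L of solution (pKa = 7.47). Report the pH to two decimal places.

Henderson–Hasselbalch: pH = pKa + log([OCl-]/[HOCl]) = 7.47 + log(0.25/0.12)
pH = 7.47 + (+0.319) = 7.79

pH = 7.79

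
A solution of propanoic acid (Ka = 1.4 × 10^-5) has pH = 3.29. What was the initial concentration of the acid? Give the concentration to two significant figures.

[H+] = 10^(-3.29) = 5.13 × 10^-4 M = x
Ka = x²/(C₀ − x) ⇒ C₀ = x + x²/Ka
C₀ = 5.13 × 10^-4 + (5.13 × 10^-4)²/(1.4 × 10^-5) = 1.93 × 10^-2 M

C₀ = 1.9 × 10^-2 M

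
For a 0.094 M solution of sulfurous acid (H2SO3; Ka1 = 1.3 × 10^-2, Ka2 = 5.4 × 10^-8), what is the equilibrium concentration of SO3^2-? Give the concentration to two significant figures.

First ionization gives [H+] ≈ [HSO3-] = 2.91 × 10^-2 M.
Second step: Ka2 = [H+][SO3^2-]/[HSO3-] ≈ [SO3^2-] (since [H+] ≈ [HSO3-]).
So [SO3^2-] ≈ Ka2.

5.4 × 10^-8 M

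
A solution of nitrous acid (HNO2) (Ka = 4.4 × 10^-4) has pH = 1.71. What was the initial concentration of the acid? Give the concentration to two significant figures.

[H+] = 10^(-1.71) = 1.95 × 10^-2 M = x
Ka = x²/(C₀ − x) ⇒ C₀ = x + x²/Ka
C₀ = 1.95 × 10^-2 + (1.95 × 10^-2)²/(4.4 × 10^-4) = 8.84 × 10^-1 M

C₀ = 8.8 × 10^-1 M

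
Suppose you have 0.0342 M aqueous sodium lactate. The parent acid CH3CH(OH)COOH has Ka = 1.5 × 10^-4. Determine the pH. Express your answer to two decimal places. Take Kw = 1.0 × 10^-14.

pH = 8.18

CH3CH(OH)COO- is the conjugate base of the weak acid CH3CH(OH)COOH.
Kb = Kw/Ka = 1.0×10^-14 / 1.5 × 10^-4 = 6.67 × 10^-11
Kb = [OH-]²/(0.0342 − [OH-]) = 6.67 × 10^-11
Since Kb ≪ C₀, [OH-] ≈ √(Kb·C₀) = 1.51 × 10^-6 M.
Check: 0.0044% ionized — well under 5%, approximation valid.
pOH = 5.82, so pH = 14.00 − pOH = 8.18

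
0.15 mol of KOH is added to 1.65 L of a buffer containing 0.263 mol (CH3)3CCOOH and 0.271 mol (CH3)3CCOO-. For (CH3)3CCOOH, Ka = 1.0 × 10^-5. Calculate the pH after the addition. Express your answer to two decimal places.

OH- converts (CH3)3CCOOH to (CH3)3CCOO-: (CH3)3CCOOH → 0.113 mol, (CH3)3CCOO- → 0.421 mol.
pKa = −log(1.0 × 10^-5) = 5.000
pH = pKa + log([A⁻]/[HA]) = 5.000 + log(0.421/0.113) = 5.000 +0.571

pH = 5.57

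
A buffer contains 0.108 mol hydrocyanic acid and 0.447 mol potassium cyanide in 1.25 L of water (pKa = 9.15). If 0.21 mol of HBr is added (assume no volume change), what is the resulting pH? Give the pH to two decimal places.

After neutralization: n(HCN) = 0.318 mol, n(CN-) = 0.237 mol.
pH = pKa + log([A⁻]/[HA]) = 9.15 + log(0.237/0.318) = 9.15 -0.128

pH = 9.02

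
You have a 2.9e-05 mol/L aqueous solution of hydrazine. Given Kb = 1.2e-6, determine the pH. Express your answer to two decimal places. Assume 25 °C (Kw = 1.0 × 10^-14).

N2H4 + H2O ⇌ N2H5+ + OH-
Kb = x²/(2.9e-05 − x) = 1.2 × 10^-6
Here C₀/Kb ≈ 24.2, so the small-x approximation fails. Use the quadratic:
x = (−Kb + √(Kb² + 4·Kb·C₀))/2 = 5.33 × 10^-6 M
pOH = 5.27, so pH = 14.00 − pOH = 8.73

pH = 8.73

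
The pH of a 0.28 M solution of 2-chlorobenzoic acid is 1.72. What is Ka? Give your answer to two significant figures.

[H+] = 10^(-1.72) = 1.91 × 10^-2 M
At equilibrium [HA] = 0.28 − 1.91 × 10^-2 = 2.61 × 10^-1 M
Ka = [H+][A-]/[HA] = (1.91 × 10^-2)² / 2.61 × 10^-1 = 1.4 × 10^-3

Ka = 1.4 × 10^-3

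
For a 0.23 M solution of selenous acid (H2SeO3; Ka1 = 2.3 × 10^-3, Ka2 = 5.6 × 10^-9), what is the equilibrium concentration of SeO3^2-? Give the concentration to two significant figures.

First ionization gives [H+] ≈ [HSeO3-] = 2.19 × 10^-2 M.
Second step: Ka2 = [H+][SeO3^2-]/[HSeO3-] ≈ [SeO3^2-] (since [H+] ≈ [HSeO3-]).
So [SeO3^2-] ≈ Ka2.

5.6 × 10^-9 M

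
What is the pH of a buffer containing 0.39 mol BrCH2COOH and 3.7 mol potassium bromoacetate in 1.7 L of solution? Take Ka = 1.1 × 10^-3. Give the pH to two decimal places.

pH = 3.94

pKa = −log(1.1 × 10^-3) = 2.959
pH = pKa + log([A⁻]/[HA]) = 2.959 + log(3.7/0.39)
pH = 2.959 + (+0.977) = 3.94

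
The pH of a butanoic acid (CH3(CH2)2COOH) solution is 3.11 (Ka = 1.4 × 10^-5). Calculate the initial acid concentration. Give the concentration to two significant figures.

[H+] = 10^(-3.11) = 7.76 × 10^-4 M = x
Ka = x²/(C₀ − x) ⇒ C₀ = x + x²/Ka
C₀ = 7.76 × 10^-4 + (7.76 × 10^-4)²/(1.4 × 10^-5) = 4.38 × 10^-2 M

C₀ = 4.4 × 10^-2 M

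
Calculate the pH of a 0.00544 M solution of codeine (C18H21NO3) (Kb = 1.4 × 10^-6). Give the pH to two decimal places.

pH = 9.94

C18H21NO3 + H2O ⇌ C18H22NO3+ + OH-
From the ICE table, Kb = [OH-]²/(0.00544 − [OH-]) = 1.4 × 10^-6.
Assume [OH-] ≪ 0.00544: [OH-] ≈ √(1.4 × 10^-6 × 0.00544) = 8.73 × 10^-5 M
pOH = −log(8.73 × 10^-5) = 4.06; pH = 14.00 − 4.06 = 9.94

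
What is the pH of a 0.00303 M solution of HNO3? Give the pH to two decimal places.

HNO3 is a strong acid and dissociates completely, so [H+] = 0.00303 M.
pH = -log(0.00303) = 2.52

pH = 2.52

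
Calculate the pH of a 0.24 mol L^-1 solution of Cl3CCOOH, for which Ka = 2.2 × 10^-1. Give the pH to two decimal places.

Cl3CCOOH ⇌ Cl3CCOO- + H+
Ka = [H+]²/(0.24 − [H+]) = 2.2 × 10^-1
The 5% rule fails; solving [H+]² + Ka·[H+] − Ka·C₀ = 0 exactly:
[H+] = (−Ka + √(Ka² + 4·Ka·C₀))/2 = 1.45 × 10^-1 M
pH = −log(1.45 × 10^-1) = 0.84

pH = 0.84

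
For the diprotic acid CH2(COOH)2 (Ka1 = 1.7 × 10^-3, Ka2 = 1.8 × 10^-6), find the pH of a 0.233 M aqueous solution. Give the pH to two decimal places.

Ka1 ≫ Ka2, so treat the first dissociation as the only significant source of H+.
Ka1 = x²/(0.233 − x) = 1.7 × 10^-3
Solving the quadratic: x = (−Ka1 + √(Ka1² + 4·Ka1·C₀))/2 = 1.91 × 10^-2 M
pH = −log(1.91 × 10^-2) = 1.72

pH = 1.72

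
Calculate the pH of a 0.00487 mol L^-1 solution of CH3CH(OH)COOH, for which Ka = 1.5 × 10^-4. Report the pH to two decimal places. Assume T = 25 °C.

CH3CH(OH)COOH ⇌ CH3CH(OH)COO- + H+
Ka = [H+]²/(0.00487 − [H+]) = 1.5 × 10^-4
Here C₀/Ka ≈ 32.5, so the small-[H+] approximation fails. Use the quadratic:
[H+] = [−0.00015 + √(0.00015² + 2.92e-06)]/2 = 7.83 × 10^-4 M
pH = −log(7.83 × 10^-4) = 3.11

pH = 3.11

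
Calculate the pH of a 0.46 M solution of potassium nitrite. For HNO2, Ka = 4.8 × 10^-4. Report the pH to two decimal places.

NO2- is the conjugate base of the weak acid HNO2.
Kb = Kw/Ka = 1.0×10^-14 / 4.8 × 10^-4 = 2.08 × 10^-11
Let x = [OH-] at equilibrium. Kb = x²/(0.46 − x).
Assume x ≪ 0.46: x ≈ √(2.08 × 10^-11 × 0.46) = 3.09 × 10^-6 M
pOH = −log(3.09 × 10^-6) = 5.51; pH = 14.00 − 5.51 = 8.49

pH = 8.49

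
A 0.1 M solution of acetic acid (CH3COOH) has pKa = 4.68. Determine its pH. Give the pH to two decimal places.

pH = 2.84

CH3COOH ⇌ CH3COO- + H+
Ka = 10^(−4.68) = 2.09 × 10^-5
From the ICE table, Ka = [H+]²/(0.1 − [H+]) = 2.09 × 10^-5.
Neglecting [H+] in the denominator: [H+] = √(2.09 × 10^-5 × 0.1) = 1.45 × 10^-3 M
pH = −log[H+] = −log(1.45 × 10^-3) = 2.84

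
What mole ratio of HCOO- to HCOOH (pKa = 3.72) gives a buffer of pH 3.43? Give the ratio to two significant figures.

pH = pKa + log(r) ⇒ log(r) = 3.43 − 3.72 = -0.29
r = [HCOO-]/[HCOOH] = 10^(-0.29) = 0.513

ratio = 0.51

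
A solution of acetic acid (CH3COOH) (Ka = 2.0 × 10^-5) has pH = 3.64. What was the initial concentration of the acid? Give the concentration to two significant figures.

[H+] = 10^(-3.64) = 2.29 × 10^-4 M = x
Ka = x²/(C₀ − x) ⇒ C₀ = x + x²/Ka
C₀ = 2.29 × 10^-4 + (2.29 × 10^-4)²/(2.0 × 10^-5) = 2.85 × 10^-3 M

C₀ = 2.9 × 10^-3 M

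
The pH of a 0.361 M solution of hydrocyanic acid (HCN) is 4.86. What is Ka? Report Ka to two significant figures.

[H+] = 10^(-4.86) = 1.38 × 10^-5 M
At equilibrium [HA] = 0.361 − 1.38 × 10^-5 = 3.61 × 10^-1 M
Ka = [H+][A-]/[HA] = (1.38 × 10^-5)² / 3.61 × 10^-1 = 5.3 × 10^-10

Ka = 5.3 × 10^-10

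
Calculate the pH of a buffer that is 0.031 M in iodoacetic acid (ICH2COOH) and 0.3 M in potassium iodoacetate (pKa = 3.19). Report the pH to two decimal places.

pH = 4.18

Henderson–Hasselbalch: pH = pKa + log([ICH2COO-]/[ICH2COOH]) = 3.19 + log(0.3/0.031)
pH = 3.19 + (+0.986) = 4.18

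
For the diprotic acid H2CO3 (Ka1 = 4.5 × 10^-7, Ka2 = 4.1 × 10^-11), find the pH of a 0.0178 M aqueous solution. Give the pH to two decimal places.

Ka1 ≫ Ka2, so treat the first dissociation as the only significant source of H+.
Ka1 = x²/(0.0178 − x) = 4.5 × 10^-7
x ≈ √(4.5 × 10^-7 × 0.0178) = 8.95 × 10^-5 M
pH = −log(8.95 × 10^-5) = 4.05

pH = 4.05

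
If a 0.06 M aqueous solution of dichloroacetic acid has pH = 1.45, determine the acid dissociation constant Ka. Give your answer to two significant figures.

Ka = 5.1 × 10^-2

[H+] = 10^(-1.45) = 3.55 × 10^-2 M
At equilibrium [HA] = 0.06 − 3.55 × 10^-2 = 2.45 × 10^-2 M
Ka = [H+][A-]/[HA] = (3.55 × 10^-2)² / 2.45 × 10^-2 = 5.1 × 10^-2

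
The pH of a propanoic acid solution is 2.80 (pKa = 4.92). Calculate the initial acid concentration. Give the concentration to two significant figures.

C₀ = 2.1 × 10^-1 M

[H+] = 10^(-2.80) = 1.58 × 10^-3 M = x
Ka = 10^(−4.92) = 1.20 × 10^-5
Ka = x²/(C₀ − x) ⇒ C₀ = x + x²/Ka
C₀ = 1.58 × 10^-3 + (1.58 × 10^-3)²/(1.20 × 10^-5) = 2.10 × 10^-1 M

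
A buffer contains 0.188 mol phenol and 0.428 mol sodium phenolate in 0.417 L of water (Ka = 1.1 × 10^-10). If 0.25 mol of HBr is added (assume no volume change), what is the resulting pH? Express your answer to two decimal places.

Added H+ converts C6H5O- to C6H5OH: C6H5OH → 0.438 mol, C6H5O- → 0.178 mol.
pKa = −log(1.1 × 10^-10) = 9.959
pH = pKa + log(n_C6H5O-/n_C6H5OH) = 9.959 + log(0.178/0.438) = 9.959 + (-0.391)

pH = 9.57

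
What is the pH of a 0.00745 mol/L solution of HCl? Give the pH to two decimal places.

pH = 2.13

HCl is a strong acid and dissociates completely, so [H+] = 0.00745 M.
pH = -log(0.00745) = 2.13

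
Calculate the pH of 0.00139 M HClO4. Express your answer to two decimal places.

HClO4 is a strong acid and dissociates completely, so [H+] = 0.00139 M.
pH = -log(0.00139) = 2.86

pH = 2.86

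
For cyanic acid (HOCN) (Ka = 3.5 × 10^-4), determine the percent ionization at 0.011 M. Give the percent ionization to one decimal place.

HOCN ⇌ OCN- + H+; let x = [H+] at equilibrium.
Solve x² + 0.00035x − 3.85e-06 = 0 → x = 1.79 × 10^-3 M
% ionization = x/C₀ × 100% = 1.79 × 10^-3/0.011 × 100% = 16.3%

16.3%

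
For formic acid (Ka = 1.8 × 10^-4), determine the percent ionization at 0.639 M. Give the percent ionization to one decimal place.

HCOOH ⇌ HCOO- + H+; let x = [H+] at equilibrium.
x ≈ √(Ka·C₀) = √(1.8 × 10^-4 × 0.639) = 1.07 × 10^-2 M
Fraction ionized = 1.07 × 10^-2 / 0.639 = 0.0167 → 1.7%

1.7%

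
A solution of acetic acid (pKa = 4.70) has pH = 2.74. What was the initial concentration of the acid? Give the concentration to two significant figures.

C₀ = 1.7 × 10^-1 M

[H+] = 10^(-2.74) = 1.82 × 10^-3 M = x
Ka = 10^(−4.70) = 2.00 × 10^-5
Ka = x²/(C₀ − x) ⇒ C₀ = x + x²/Ka
C₀ = 1.82 × 10^-3 + (1.82 × 10^-3)²/(2.00 × 10^-5) = 1.67 × 10^-1 M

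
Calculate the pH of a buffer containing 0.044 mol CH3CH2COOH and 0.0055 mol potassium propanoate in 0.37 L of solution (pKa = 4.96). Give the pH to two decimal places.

Henderson–Hasselbalch: pH = pKa + log([CH3CH2COO-]/[CH3CH2COOH]) = 4.96 + log(0.0055/0.044)
pH = 4.96 + (-0.903) = 4.06

pH = 4.06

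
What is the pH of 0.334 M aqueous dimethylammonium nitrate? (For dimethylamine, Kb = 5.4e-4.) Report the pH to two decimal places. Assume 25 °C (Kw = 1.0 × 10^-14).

pH = 5.60

(CH3)2NH2+ is the conjugate acid of the weak base (CH3)2NH.
Ka = Kw/Kb = 1.0×10^-14 / 5.4 × 10^-4 = 1.85 × 10^-11
Let x = [H+] at equilibrium. Ka = x²/(0.334 − x).
Neglecting x in the denominator: x = √(1.85 × 10^-11 × 0.334) = 2.49 × 10^-6 M
Check: 0.00074% ionized — well under 5%, approximation valid.
pH = −log[H+] = −log(2.49 × 10^-6) = 5.60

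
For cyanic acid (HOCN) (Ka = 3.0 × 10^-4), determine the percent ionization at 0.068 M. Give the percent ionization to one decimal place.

HOCN ⇌ OCN- + H+; let x = [H+] at equilibrium.
Ka = x²/(C₀ − x); solving the quadratic gives x = 4.37 × 10^-3 M.
Fraction ionized = 4.37 × 10^-3 / 0.068 = 0.0643 → 6.4%

6.4%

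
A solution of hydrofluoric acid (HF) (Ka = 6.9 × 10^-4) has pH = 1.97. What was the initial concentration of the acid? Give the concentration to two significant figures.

C₀ = 1.8 × 10^-1 M

[H+] = 10^(-1.97) = 1.07 × 10^-2 M = x
Ka = x²/(C₀ − x) ⇒ C₀ = x + x²/Ka
C₀ = 1.07 × 10^-2 + (1.07 × 10^-2)²/(6.9 × 10^-4) = 1.77 × 10^-1 M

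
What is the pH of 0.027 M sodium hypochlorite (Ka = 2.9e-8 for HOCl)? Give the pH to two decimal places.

pH = 9.98

OCl- is the conjugate base of the weak acid HOCl.
Kb = Kw/Ka = 1.0×10^-14 / 2.9 × 10^-8 = 3.45 × 10^-7
From the ICE table, Kb = [OH-]²/(0.027 − [OH-]) = 3.45 × 10^-7.
Assume [OH-] ≪ 0.027: [OH-] ≈ √(3.45 × 10^-7 × 0.027) = 9.65 × 10^-5 M
([OH-]/C₀ = 0.36% < 5%, so the approximation holds.)
pOH = −log(9.65 × 10^-5) = 4.02; pH = 14.00 − 4.02 = 9.98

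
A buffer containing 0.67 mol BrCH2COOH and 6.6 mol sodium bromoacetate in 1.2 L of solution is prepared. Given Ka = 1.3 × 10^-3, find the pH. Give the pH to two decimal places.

pH = 3.88

pKa = −log(1.3 × 10^-3) = 2.886
Using pH = pKa + log([base]/[acid]) with [base]/[acid] = 6.6/0.67:
pH = 2.886 + (+0.993) = 3.88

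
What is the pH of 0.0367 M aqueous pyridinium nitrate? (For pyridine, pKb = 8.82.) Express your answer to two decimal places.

pH = 3.31

C5H5NH+ is the conjugate acid of the weak base C5H5N.
Kb = 10^(−8.82) = 1.51 × 10^-9
Ka = Kw/Kb = 1.0×10^-14 / 1.51 × 10^-9 = 6.62 × 10^-6
Let x = [H+] at equilibrium. Ka = x²/(0.0367 − x).
Assume x ≪ 0.0367: x ≈ √(6.62 × 10^-6 × 0.0367) = 4.93 × 10^-4 M
(x/C₀ = 1.3% < 5%, so the approximation holds.)
pH = −log[H+] = −log(4.93 × 10^-4) = 3.31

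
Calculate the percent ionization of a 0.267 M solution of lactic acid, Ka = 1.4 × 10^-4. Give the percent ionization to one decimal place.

CH3CH(OH)COOH ⇌ CH3CH(OH)COO- + H+; let x = [H+] at equilibrium.
x ≈ √(Ka·C₀) = √(1.4 × 10^-4 × 0.267) = 6.11 × 10^-3 M
Fraction ionized = 6.11 × 10^-3 / 0.267 = 0.0229 → 2.3%

2.3%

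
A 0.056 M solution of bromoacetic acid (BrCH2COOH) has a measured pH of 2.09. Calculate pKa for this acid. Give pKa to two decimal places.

[H+] = 10^(-2.09) = 8.13 × 10^-3 M
At equilibrium [HA] = 0.056 − 8.13 × 10^-3 = 4.79 × 10^-2 M
Ka = [H+][A-]/[HA] = (8.13 × 10^-3)² / 4.79 × 10^-2 = 1.38 × 10^-3
pKa = -log(1.38 × 10^-3) = 2.86

pKa = 2.86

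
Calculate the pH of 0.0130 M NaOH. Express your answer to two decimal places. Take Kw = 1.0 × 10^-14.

pH = 12.11

NaOH is a strong base; [OH-] = 0.013 M.
pOH = -log(0.013) = 1.89
pH = 14.00 - 1.89 = 12.11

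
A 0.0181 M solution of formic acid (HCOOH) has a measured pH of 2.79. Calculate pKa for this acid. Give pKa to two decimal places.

[H+] = 10^(-2.79) = 1.62 × 10^-3 M
At equilibrium [HA] = 0.0181 − 1.62 × 10^-3 = 1.65 × 10^-2 M
Ka = [H+][A-]/[HA] = (1.62 × 10^-3)² / 1.65 × 10^-2 = 1.59 × 10^-4
pKa = -log(1.59 × 10^-4) = 3.80

pKa = 3.80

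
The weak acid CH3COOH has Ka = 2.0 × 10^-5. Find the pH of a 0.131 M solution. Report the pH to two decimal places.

CH3COOH ⇌ CH3COO- + H+
Ka = [H+]²/(0.131 − [H+]) = 2.0 × 10^-5
Assume [H+] ≪ 0.131: [H+] ≈ √(2.0 × 10^-5 × 0.131) = 1.62 × 10^-3 M
([H+]/C₀ = 1.2% < 5%, so the approximation holds.)
pH = −log[H+] = −log(1.62 × 10^-3) = 2.79

pH = 2.79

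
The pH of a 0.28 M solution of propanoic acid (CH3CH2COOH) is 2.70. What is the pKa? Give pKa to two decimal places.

[H+] = 10^(-2.70) = 2.00 × 10^-3 M
At equilibrium [HA] = 0.28 − 2.00 × 10^-3 = 2.78 × 10^-1 M
Ka = [H+][A-]/[HA] = (2.00 × 10^-3)² / 2.78 × 10^-1 = 1.44 × 10^-5
pKa = -log(1.44 × 10^-5) = 4.84

pKa = 4.84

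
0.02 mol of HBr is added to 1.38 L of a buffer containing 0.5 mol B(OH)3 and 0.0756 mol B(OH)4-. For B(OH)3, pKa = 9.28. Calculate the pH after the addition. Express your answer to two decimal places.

pH = 8.31

Added H+ converts B(OH)4- to B(OH)3: B(OH)3 → 0.52 mol, B(OH)4- → 0.0556 mol.
pH = pKa + log(n_B(OH)4-/n_B(OH)3) = 9.28 + log(0.0556/0.52) = 9.28 + (-0.971)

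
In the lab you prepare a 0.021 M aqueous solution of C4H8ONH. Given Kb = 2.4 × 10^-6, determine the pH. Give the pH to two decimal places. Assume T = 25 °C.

pH = 10.35

C4H8ONH + H2O ⇌ C4H8ONH2+ + OH-
Kb = [OH-]²/(0.021 − [OH-]) = 2.4 × 10^-6
Neglecting [OH-] in the denominator: [OH-] = √(2.4 × 10^-6 × 0.021) = 2.24 × 10^-4 M
Check: 1.1% ionized — well under 5%, approximation valid.
pOH = 3.65, so pH = 14.00 − pOH = 10.35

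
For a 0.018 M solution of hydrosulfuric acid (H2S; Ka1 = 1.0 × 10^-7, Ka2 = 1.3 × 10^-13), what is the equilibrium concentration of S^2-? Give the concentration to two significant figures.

First ionization gives [H+] ≈ [HS-] = 4.24 × 10^-5 M.
Second step: Ka2 = [H+][S^2-]/[HS-] ≈ [S^2-] (since [H+] ≈ [HS-]).
So [S^2-] ≈ Ka2.

1.3 × 10^-13 M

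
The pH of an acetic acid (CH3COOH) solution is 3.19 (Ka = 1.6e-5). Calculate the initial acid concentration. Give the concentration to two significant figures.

[H+] = 10^(-3.19) = 6.46 × 10^-4 M = x
Ka = x²/(C₀ − x) ⇒ C₀ = x + x²/Ka
C₀ = 6.46 × 10^-4 + (6.46 × 10^-4)²/(1.6 × 10^-5) = 2.67 × 10^-2 M

C₀ = 2.7 × 10^-2 M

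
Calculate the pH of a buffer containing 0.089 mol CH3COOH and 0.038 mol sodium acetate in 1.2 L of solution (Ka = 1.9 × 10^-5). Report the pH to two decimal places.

pH = 4.35

pKa = −log(1.9 × 10^-5) = 4.721
pH = pKa + log([A⁻]/[HA]) = 4.721 + log(0.038/0.089)
pH = 4.721 + (-0.370) = 4.35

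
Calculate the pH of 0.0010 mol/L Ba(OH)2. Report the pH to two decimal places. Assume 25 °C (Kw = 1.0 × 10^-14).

pH = 11.30

Ba(OH)2 is a strong base (each formula unit releases 2 OH-); [OH-] = 0.002 M.
pOH = -log(0.002) = 2.70
pH = 14.00 - 2.70 = 11.30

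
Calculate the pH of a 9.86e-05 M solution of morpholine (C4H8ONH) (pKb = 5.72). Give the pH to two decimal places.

pH = 9.11

C4H8ONH + H2O ⇌ C4H8ONH2+ + OH-
Kb = 10^(−5.72) = 1.91 × 10^-6
Let x = [OH-] at equilibrium. Kb = x²/(9.86e-05 − x).
x is not negligible relative to C₀; solve x² + 1.91e-06·x − 1.88e-10 = 0.
x = (−Kb + √(Kb² + 4·Kb·C₀))/2 = 1.28 × 10^-5 M
pOH = 4.89, so pH = 14.00 − pOH = 9.11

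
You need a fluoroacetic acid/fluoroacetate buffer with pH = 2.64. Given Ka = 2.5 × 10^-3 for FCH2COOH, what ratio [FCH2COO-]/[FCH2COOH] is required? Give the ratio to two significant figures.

ratio = 1.1

pKa = -log(2.5 × 10^-3) = 2.602
pH = pKa + log(r) ⇒ log(r) = 2.64 − 2.602 = +0.038
r = [FCH2COO-]/[FCH2COOH] = 10^(+0.038) = 1.09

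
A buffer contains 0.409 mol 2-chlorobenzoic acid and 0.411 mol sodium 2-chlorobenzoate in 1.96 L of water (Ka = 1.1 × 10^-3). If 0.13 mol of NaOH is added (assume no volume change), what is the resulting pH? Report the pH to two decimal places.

After neutralization: n(ClC6H4COOH) = 0.279 mol, n(ClC6H4COO-) = 0.541 mol.
pKa = −log(1.1 × 10^-3) = 2.959
pH = pKa + log([A⁻]/[HA]) = 2.959 + log(0.541/0.279) = 2.959 +0.288

pH = 3.25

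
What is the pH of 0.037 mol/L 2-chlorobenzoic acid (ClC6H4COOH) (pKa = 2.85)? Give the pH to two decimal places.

ClC6H4COOH ⇌ ClC6H4COO- + H+
Ka = 10^(−2.85) = 1.41 × 10^-3
Ka = [H+]²/(0.037 − [H+]) = 1.41 × 10^-3
[H+] is not negligible relative to C₀; solve [H+]² + 0.00141·[H+] − 5.22e-05 = 0.
[H+] = [−0.00141 + √(0.00141² + 0.000209)]/2 = 6.55 × 10^-3 M
pH = −log[H+] = −log(6.55 × 10^-3) = 2.18

pH = 2.18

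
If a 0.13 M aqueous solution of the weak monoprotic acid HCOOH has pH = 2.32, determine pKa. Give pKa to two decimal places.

[H+] = 10^(-2.32) = 4.79 × 10^-3 M
At equilibrium [HA] = 0.13 − 4.79 × 10^-3 = 1.25 × 10^-1 M
Ka = [H+][A-]/[HA] = (4.79 × 10^-3)² / 1.25 × 10^-1 = 1.84 × 10^-4
pKa = -log(1.84 × 10^-4) = 3.74

pKa = 3.74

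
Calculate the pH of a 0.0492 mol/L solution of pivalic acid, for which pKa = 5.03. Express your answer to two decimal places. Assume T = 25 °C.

pH = 3.17

(CH3)3CCOOH ⇌ (CH3)3CCOO- + H+
Ka = 10^(−5.03) = 9.33 × 10^-6
From the ICE table, Ka = x²/(0.0492 − x) = 9.33 × 10^-6.
Since Ka ≪ C₀, x ≈ √(Ka·C₀) = 6.78 × 10^-4 M.
pH = −log(6.78 × 10^-4) = 3.17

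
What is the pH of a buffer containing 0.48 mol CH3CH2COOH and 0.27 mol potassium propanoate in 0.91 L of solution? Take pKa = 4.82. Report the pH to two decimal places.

pH = pKa + log([A⁻]/[HA]) = 4.82 + log(0.27/0.48)
pH = 4.82 + (-0.250) = 4.57

pH = 4.57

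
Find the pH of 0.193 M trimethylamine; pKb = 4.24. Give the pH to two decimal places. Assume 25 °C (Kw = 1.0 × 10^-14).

pH = 11.52

(CH3)3N + H2O ⇌ (CH3)3NH+ + OH-
Kb = 10^(−4.24) = 5.75 × 10^-5
From the ICE table, Kb = [OH-]²/(0.193 − [OH-]) = 5.75 × 10^-5.
Neglecting [OH-] in the denominator: [OH-] = √(5.75 × 10^-5 × 0.193) = 3.33 × 10^-3 M
pOH = −log(3.33 × 10^-3) = 2.48; pH = 14.00 − 2.48 = 11.52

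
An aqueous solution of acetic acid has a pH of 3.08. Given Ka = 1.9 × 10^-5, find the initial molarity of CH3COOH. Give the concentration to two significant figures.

C₀ = 3.7 × 10^-2 M

[H+] = 10^(-3.08) = 8.32 × 10^-4 M = x
Ka = x²/(C₀ − x) ⇒ C₀ = x + x²/Ka
C₀ = 8.32 × 10^-4 + (8.32 × 10^-4)²/(1.9 × 10^-5) = 3.73 × 10^-2 M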